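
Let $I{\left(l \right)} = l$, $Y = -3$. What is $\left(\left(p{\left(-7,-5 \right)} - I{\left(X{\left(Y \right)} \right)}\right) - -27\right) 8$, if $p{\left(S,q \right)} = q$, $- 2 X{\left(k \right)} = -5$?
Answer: $156$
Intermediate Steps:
$X{\left(k \right)} = \frac{5}{2}$ ($X{\left(k \right)} = \left(- \frac{1}{2}\right) \left(-5\right) = \frac{5}{2}$)
$\left(\left(p{\left(-7,-5 \right)} - I{\left(X{\left(Y \right)} \right)}\right) - -27\right) 8 = \left(\left(-5 - \frac{5}{2}\right) - -27\right) 8 = \left(\left(-5 - \frac{5}{2}\right) + 27\right) 8 = \left(- \frac{15}{2} + 27\right) 8 = \frac{39}{2} \cdot 8 = 156$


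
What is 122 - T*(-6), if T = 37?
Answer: 344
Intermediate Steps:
122 - T*(-6) = 122 - 37*(-6) = 122 - 1*(-222) = 122 + 222 = 344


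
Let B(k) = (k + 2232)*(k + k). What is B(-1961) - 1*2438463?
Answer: -3501325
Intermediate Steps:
B(k) = 2*k*(2232 + k) (B(k) = (2232 + k)*(2*k) = 2*k*(2232 + k))
B(-1961) - 1*2438463 = 2*(-1961)*(2232 - 1961) - 1*2438463 = 2*(-1961)*271 - 2438463 = -1062862 - 2438463 = -3501325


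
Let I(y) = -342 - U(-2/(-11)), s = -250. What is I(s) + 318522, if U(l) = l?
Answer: 3499978/11 ≈ 3.1818e+5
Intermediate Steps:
I(y) = -3764/11 (I(y) = -342 - (-2)/(-11) = -342 - (-2)*(-1)/11 = -342 - 1*2/11 = -342 - 2/11 = -3764/11)
I(s) + 318522 = -3764/11 + 318522 = 3499978/11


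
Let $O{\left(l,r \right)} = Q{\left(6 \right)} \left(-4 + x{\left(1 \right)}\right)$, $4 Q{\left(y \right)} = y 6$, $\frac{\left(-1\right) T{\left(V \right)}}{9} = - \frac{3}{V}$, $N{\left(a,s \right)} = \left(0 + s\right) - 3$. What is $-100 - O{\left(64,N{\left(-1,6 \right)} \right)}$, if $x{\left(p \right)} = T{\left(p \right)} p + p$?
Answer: $-316$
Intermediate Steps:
$N{\left(a,s \right)} = -3 + s$ ($N{\left(a,s \right)} = s - 3 = -3 + s$)
$T{\left(V \right)} = \frac{27}{V}$ ($T{\left(V \right)} = - 9 \left(- \frac{3}{V}\right) = \frac{27}{V}$)
$x{\left(p \right)} = 27 + p$ ($x{\left(p \right)} = \frac{27}{p} p + p = 27 + p$)
$Q{\left(y \right)} = \frac{3 y}{2}$ ($Q{\left(y \right)} = \frac{y 6}{4} = \frac{6 y}{4} = \frac{3 y}{2}$)
$O{\left(l,r \right)} = 216$ ($O{\left(l,r \right)} = \frac{3}{2} \cdot 6 \left(-4 + \left(27 + 1\right)\right) = 9 \left(-4 + 28\right) = 9 \cdot 24 = 216$)
$-100 - O{\left(64,N{\left(-1,6 \right)} \right)} = -100 - 216 = -316$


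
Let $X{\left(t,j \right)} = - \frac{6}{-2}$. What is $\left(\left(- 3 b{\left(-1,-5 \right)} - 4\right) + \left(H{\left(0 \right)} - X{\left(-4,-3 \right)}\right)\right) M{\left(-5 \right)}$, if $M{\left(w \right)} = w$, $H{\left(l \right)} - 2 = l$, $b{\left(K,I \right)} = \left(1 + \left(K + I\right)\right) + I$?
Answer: $-125$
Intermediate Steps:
$b{\left(K,I \right)} = 1 + K + 2 I$ ($b{\left(K,I \right)} = \left(1 + \left(I + K\right)\right) + I = \left(1 + I + K\right) + I = 1 + K + 2 I$)
$H{\left(l \right)} = 2 + l$
$X{\left(t,j \right)} = 3$ ($X{\left(t,j \right)} = \left(-6\right) \left(- \frac{1}{2}\right) = 3$)
$\left(\left(- 3 b{\left(-1,-5 \right)} - 4\right) + \left(H{\left(0 \right)} - X{\left(-4,-3 \right)}\right)\right) M{\left(-5 \right)} = \left(\left(- 3 \left(1 - 1 + 2 \left(-5\right)\right) - 4\right) + \left(\left(2 + 0\right) - 3\right)\right) \left(-5\right) = \left(\left(- 3 \left(1 - 1 - 10\right) - 4\right) + \left(2 - 3\right)\right) \left(-5\right) = \left(\left(\left(-3\right) \left(-10\right) - 4\right) - 1\right) \left(-5\right) = \left(\left(30 - 4\right) - 1\right) \left(-5\right) = \left(26 - 1\right) \left(-5\right) = 25 \left(-5\right) = -125$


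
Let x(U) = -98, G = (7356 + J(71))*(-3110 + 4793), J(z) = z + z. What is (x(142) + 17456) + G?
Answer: 12636492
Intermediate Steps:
J(z) = 2*z
G = 12619134 (G = (7356 + 2*71)*(-3110 + 4793) = (7356 + 142)*1683 = 7498*1683 = 12619134)
(x(142) + 17456) + G = (-98 + 17456) + 12619134 = 17358 + 12619134 = 12636492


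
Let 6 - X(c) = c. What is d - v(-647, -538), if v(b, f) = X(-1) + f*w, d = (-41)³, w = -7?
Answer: -72694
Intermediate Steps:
X(c) = 6 - c
d = -68921
v(b, f) = 7 - 7*f (v(b, f) = (6 - 1*(-1)) + f*(-7) = (6 + 1) - 7*f = 7 - 7*f)
d - v(-647, -538) = -68921 - (7 - 7*(-538)) = -68921 - (7 + 3766) = -68921 - 1*3773 = -68921 - 3773 = -72694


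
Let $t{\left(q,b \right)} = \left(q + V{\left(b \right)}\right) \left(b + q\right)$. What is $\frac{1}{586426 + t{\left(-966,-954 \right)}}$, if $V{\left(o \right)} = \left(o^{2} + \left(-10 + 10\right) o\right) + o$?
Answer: $- \frac{1}{1743149894} \approx -5.7367 \cdot 10^{-10}$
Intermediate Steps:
$V{\left(o \right)} = o + o^{2}$ ($V{\left(o \right)} = \left(o^{2} + 0 o\right) + o = \left(o^{2} + 0\right) + o = o^{2} + o = o + o^{2}$)
$t{\left(q,b \right)} = \left(b + q\right) \left(q + b \left(1 + b\right)\right)$ ($t{\left(q,b \right)} = \left(q + b \left(1 + b\right)\right) \left(b + q\right) = \left(b + q\right) \left(q + b \left(1 + b\right)\right)$)
$\frac{1}{586426 + t{\left(-966,-954 \right)}} = \frac{1}{586426 + \left(\left(-966\right)^{2} - -921564 + \left(-954\right)^{2} \left(1 - 954\right) - - 921564 \left(1 - 954\right)\right)} = \frac{1}{586426 + \left(933156 + 921564 + 910116 \left(-953\right) - \left(-921564\right) \left(-953\right)\right)} = \frac{1}{586426 + \left(933156 + 921564 - 867340548 - 878250492\right)} = \frac{1}{586426 - 1743736320} = \frac{1}{-1743149894} = - \frac{1}{1743149894}$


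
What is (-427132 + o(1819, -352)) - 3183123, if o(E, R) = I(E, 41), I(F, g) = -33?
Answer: -3610288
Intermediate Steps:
o(E, R) = -33
(-427132 + o(1819, -352)) - 3183123 = (-427132 - 33) - 3183123 = -427165 - 3183123 = -3610288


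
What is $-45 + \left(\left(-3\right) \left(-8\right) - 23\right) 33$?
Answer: $-12$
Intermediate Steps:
$-45 + \left(\left(-3\right) \left(-8\right) - 23\right) 33 = -45 + \left(24 - 23\right) 33 = -45 + 1 \cdot 33 = -45 + 33 = -12$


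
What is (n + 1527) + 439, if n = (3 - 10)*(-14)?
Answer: 2064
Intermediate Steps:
n = 98 (n = -7*(-14) = 98)
(n + 1527) + 439 = (98 + 1527) + 439 = 1625 + 439 = 2064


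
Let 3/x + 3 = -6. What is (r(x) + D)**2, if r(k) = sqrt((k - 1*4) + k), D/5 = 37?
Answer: (555 + I*sqrt(42))**2/9 ≈ 34220.0 + 799.29*I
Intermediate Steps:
x = -1/3 (x = 3/(-3 - 6) = 3/(-9) = 3*(-1/9) = -1/3 ≈ -0.33333)
D = 185 (D = 5*37 = 185)
r(k) = sqrt(-4 + 2*k) (r(k) = sqrt((k - 4) + k) = sqrt((-4 + k) + k) = sqrt(-4 + 2*k))
(r(x) + D)**2 = (sqrt(-4 + 2*(-1/3)) + 185)**2 = (sqrt(-4 - 2/3) + 185)**2 = (sqrt(-14/3) + 185)**2 = (I*sqrt(42)/3 + 185)**2 = (185 + I*sqrt(42)/3)**2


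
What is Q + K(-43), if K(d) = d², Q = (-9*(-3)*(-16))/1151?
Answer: 2127767/1151 ≈ 1848.6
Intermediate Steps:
Q = -432/1151 (Q = (27*(-16))*(1/1151) = -432*1/1151 = -432/1151 ≈ -0.37533)
Q + K(-43) = -432/1151 + (-43)² = -432/1151 + 1849 = 2127767/1151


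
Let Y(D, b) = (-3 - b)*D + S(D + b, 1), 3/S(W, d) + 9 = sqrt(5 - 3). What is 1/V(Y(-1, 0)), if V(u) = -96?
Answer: -1/96 ≈ -0.010417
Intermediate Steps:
S(W, d) = 3/(-9 + sqrt(2)) (S(W, d) = 3/(-9 + sqrt(5 - 3)) = 3/(-9 + sqrt(2)))
Y(D, b) = -27/79 - 3*sqrt(2)/79 + D*(-3 - b) (Y(D, b) = (-3 - b)*D + (-27/79 - 3*sqrt(2)/79) = D*(-3 - b) + (-27/79 - 3*sqrt(2)/79) = -27/79 - 3*sqrt(2)/79 + D*(-3 - b))
1/V(Y(-1, 0)) = 1/(-96) = -1/96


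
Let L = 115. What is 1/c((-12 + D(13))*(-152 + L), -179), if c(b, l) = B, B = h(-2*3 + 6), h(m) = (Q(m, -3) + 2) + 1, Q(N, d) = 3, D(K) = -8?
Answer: ⅙ ≈ 0.16667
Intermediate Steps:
h(m) = 6 (h(m) = (3 + 2) + 1 = 5 + 1 = 6)
B = 6
c(b, l) = 6
1/c((-12 + D(13))*(-152 + L), -179) = 1/6 = ⅙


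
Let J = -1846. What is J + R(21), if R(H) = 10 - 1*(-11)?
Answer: -1825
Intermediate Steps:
R(H) = 21 (R(H) = 10 + 11 = 21)
J + R(21) = -1846 + 21 = -1825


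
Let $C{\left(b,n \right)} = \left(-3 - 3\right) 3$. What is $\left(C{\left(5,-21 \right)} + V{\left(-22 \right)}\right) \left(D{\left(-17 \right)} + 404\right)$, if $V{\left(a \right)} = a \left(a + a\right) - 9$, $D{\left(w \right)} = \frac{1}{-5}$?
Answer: $\frac{1899879}{5} \approx 3.7998 \cdot 10^{5}$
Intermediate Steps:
$D{\left(w \right)} = - \frac{1}{5}$
$C{\left(b,n \right)} = -18$ ($C{\left(b,n \right)} = \left(-6\right) 3 = -18$)
$V{\left(a \right)} = -9 + 2 a^{2}$ ($V{\left(a \right)} = a 2 a - 9 = 2 a^{2} - 9 = -9 + 2 a^{2}$)
$\left(C{\left(5,-21 \right)} + V{\left(-22 \right)}\right) \left(D{\left(-17 \right)} + 404\right) = \left(-18 - \left(9 - 2 \left(-22\right)^{2}\right)\right) \left(- \frac{1}{5} + 404\right) = \left(-18 + \left(-9 + 2 \cdot 484\right)\right) \frac{2019}{5} = \left(-18 + \left(-9 + 968\right)\right) \frac{2019}{5} = \left(-18 + 959\right) \frac{2019}{5} = 941 \cdot \frac{2019}{5} = \frac{1899879}{5}$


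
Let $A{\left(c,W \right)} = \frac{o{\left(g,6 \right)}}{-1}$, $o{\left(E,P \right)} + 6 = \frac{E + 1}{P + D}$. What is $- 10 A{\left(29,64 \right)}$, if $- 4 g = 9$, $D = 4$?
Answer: $- \frac{245}{4} \approx -61.25$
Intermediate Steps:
$g = - \frac{9}{4}$ ($g = \left(- \frac{1}{4}\right) 9 = - \frac{9}{4} \approx -2.25$)
$o{\left(E,P \right)} = -6 + \frac{1 + E}{4 + P}$ ($o{\left(E,P \right)} = -6 + \frac{E + 1}{P + 4} = -6 + \frac{1 + E}{4 + P}$)
$A{\left(c,W \right)} = \frac{49}{8}$ ($A{\left(c,W \right)} = \frac{\frac{1}{4 + 6} \left(-23 - \frac{9}{4} - 36\right)}{-1} = \frac{-23 - \frac{9}{4} - 36}{10} \left(-1\right) = \frac{1}{10} \left(- \frac{245}{4}\right) \left(-1\right) = \left(- \frac{49}{8}\right) \left(-1\right) = \frac{49}{8}$)
$- 10 A{\left(29,64 \right)} = \left(-10\right) \frac{49}{8} = - \frac{245}{4}$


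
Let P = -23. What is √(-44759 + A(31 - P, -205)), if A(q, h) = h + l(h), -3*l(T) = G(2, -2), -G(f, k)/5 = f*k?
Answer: 16*I*√1581/3 ≈ 212.06*I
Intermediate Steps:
G(f, k) = -5*f*k
l(T) = -20/3 (l(T) = -(-5)*2*(-2)/3 = -⅓*20 = -20/3)
A(q, h) = -20/3 + h (A(q, h) = h - 20/3 = -20/3 + h)
√(-44759 + A(31 - P, -205)) = √(-44759 + (-20/3 - 205)) = √(-44759 - 635/3) = √(-134912/3) = 16*I*√1581/3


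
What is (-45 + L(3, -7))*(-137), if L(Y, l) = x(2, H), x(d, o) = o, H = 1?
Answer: 6028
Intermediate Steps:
L(Y, l) = 1
(-45 + L(3, -7))*(-137) = (-45 + 1)*(-137) = -44*(-137) = 6028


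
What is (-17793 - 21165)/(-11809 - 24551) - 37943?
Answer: -229928087/6060 ≈ -37942.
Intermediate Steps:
(-17793 - 21165)/(-11809 - 24551) - 37943 = -38958/(-36360) - 37943 = -38958*(-1/36360) - 37943 = 6493/6060 - 37943 = -229928087/6060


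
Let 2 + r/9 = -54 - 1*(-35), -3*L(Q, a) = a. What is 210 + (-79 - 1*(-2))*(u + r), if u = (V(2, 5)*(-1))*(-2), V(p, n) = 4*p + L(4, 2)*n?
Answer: 42133/3 ≈ 14044.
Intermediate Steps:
L(Q, a) = -a/3
V(p, n) = 4*p - 2*n/3 (V(p, n) = 4*p + (-1/3*2)*n = 4*p - 2*n/3)
r = -189 (r = -18 + 9*(-54 - 1*(-35)) = -18 + 9*(-54 + 35) = -18 + 9*(-19) = -18 - 171 = -189)
u = 28/3 (u = ((4*2 - 2/3*5)*(-1))*(-2) = ((8 - 10/3)*(-1))*(-2) = ((14/3)*(-1))*(-2) = -14/3*(-2) = 28/3 ≈ 9.3333)
210 + (-79 - 1*(-2))*(u + r) = 210 + (-79 - 1*(-2))*(28/3 - 189) = 210 + (-79 + 2)*(-539/3) = 210 - 77*(-539/3) = 210 + 41503/3 = 42133/3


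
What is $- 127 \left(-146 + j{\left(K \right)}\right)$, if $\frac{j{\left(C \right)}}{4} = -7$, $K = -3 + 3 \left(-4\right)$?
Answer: $22098$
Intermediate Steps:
$K = -15$ ($K = -3 - 12 = -15$)
$j{\left(C \right)} = -28$ ($j{\left(C \right)} = 4 \left(-7\right) = -28$)
$- 127 \left(-146 + j{\left(K \right)}\right) = - 127 \left(-146 - 28\right) = \left(-127\right) \left(-174\right) = 22098$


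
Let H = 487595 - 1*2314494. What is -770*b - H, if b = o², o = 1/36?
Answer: 1183830167/648 ≈ 1.8269e+6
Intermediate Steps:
o = 1/36 ≈ 0.027778
b = 1/1296 (b = (1/36)² = 1/1296 ≈ 0.00077160)
H = -1826899 (H = 487595 - 2314494 = -1826899)
-770*b - H = -770*1/1296 - 1*(-1826899) = -385/648 + 1826899 = 1183830167/648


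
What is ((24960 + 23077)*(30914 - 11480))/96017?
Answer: 933551058/96017 ≈ 9722.8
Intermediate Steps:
((24960 + 23077)*(30914 - 11480))/96017 = (48037*19434)*(1/96017) = 933551058*(1/96017) = 933551058/96017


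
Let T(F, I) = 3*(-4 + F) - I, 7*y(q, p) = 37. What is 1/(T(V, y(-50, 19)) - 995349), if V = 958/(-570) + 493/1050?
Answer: -6650/6619209963 ≈ -1.0047e-6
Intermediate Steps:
V = -24163/19950 (V = 958*(-1/570) + 493*(1/1050) = -479/285 + 493/1050 = -24163/19950 ≈ -1.2112)
y(q, p) = 37/7 (y(q, p) = (⅐)*37 = 37/7)
T(F, I) = -12 - I + 3*F (T(F, I) = (-12 + 3*F) - I = -12 - I + 3*F)
1/(T(V, y(-50, 19)) - 995349) = 1/((-12 - 1*37/7 + 3*(-24163/19950)) - 995349) = 1/((-12 - 37/7 - 24163/6650) - 995349) = 1/(-139113/6650 - 995349) = 1/(-6619209963/6650) = -6650/6619209963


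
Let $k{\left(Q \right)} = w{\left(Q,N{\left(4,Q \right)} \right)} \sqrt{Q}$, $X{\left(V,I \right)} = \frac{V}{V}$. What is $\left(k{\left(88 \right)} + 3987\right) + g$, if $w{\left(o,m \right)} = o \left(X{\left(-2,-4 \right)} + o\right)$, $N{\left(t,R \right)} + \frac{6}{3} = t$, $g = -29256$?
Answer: $-25269 + 15664 \sqrt{22} \approx 48202.0$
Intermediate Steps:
$X{\left(V,I \right)} = 1$
$N{\left(t,R \right)} = -2 + t$
$w{\left(o,m \right)} = o \left(1 + o\right)$
$k{\left(Q \right)} = Q^{\frac{3}{2}} \left(1 + Q\right)$ ($k{\left(Q \right)} = Q \left(1 + Q\right) \sqrt{Q} = Q^{\frac{3}{2}} \left(1 + Q\right)$)
$\left(k{\left(88 \right)} + 3987\right) + g = \left(88^{\frac{3}{2}} \left(1 + 88\right) + 3987\right) - 29256 = \left(176 \sqrt{22} \cdot 89 + 3987\right) - 29256 = \left(15664 \sqrt{22} + 3987\right) - 29256 = \left(3987 + 15664 \sqrt{22}\right) - 29256 = -25269 + 15664 \sqrt{22}$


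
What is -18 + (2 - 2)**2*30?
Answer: -18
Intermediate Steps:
-18 + (2 - 2)**2*30 = -18 + 0**2*30 = -18 + 0*30 = -18 + 0 = -18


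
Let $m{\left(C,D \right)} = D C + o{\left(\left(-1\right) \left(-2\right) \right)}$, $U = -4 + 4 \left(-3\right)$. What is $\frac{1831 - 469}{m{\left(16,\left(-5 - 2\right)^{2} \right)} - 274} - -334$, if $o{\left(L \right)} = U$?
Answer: $\frac{83179}{247} \approx 336.76$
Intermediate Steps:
$U = -16$ ($U = -4 - 12 = -16$)
$o{\left(L \right)} = -16$
$m{\left(C,D \right)} = -16 + C D$ ($m{\left(C,D \right)} = D C - 16 = C D - 16 = -16 + C D$)
$\frac{1831 - 469}{m{\left(16,\left(-5 - 2\right)^{2} \right)} - 274} - -334 = \frac{1831 - 469}{\left(-16 + 16 \left(-5 - 2\right)^{2}\right) - 274} - -334 = \frac{1362}{\left(-16 + 16 \left(-7\right)^{2}\right) - 274} + 334 = \frac{1362}{\left(-16 + 16 \cdot 49\right) - 274} + 334 = \frac{1362}{\left(-16 + 784\right) - 274} + 334 = \frac{1362}{768 - 274} + 334 = \frac{1362}{494} + 334 = 1362 \cdot \frac{1}{494} + 334 = \frac{681}{247} + 334 = \frac{83179}{247}$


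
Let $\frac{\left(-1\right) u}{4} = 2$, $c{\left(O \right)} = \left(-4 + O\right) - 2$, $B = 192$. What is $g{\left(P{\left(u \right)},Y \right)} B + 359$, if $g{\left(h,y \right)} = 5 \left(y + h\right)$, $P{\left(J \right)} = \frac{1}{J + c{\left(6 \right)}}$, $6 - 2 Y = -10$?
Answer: $7919$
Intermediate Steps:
$Y = 8$ ($Y = 3 - -5 = 3 + 5 = 8$)
$c{\left(O \right)} = -6 + O$
$u = -8$ ($u = \left(-4\right) 2 = -8$)
$P{\left(J \right)} = \frac{1}{J}$ ($P{\left(J \right)} = \frac{1}{J + \left(-6 + 6\right)} = \frac{1}{J + 0} = \frac{1}{J}$)
$g{\left(h,y \right)} = 5 h + 5 y$ ($g{\left(h,y \right)} = 5 \left(h + y\right) = 5 h + 5 y$)
$g{\left(P{\left(u \right)},Y \right)} B + 359 = \left(\frac{5}{-8} + 5 \cdot 8\right) 192 + 359 = \left(5 \left(- \frac{1}{8}\right) + 40\right) 192 + 359 = \left(- \frac{5}{8} + 40\right) 192 + 359 = \frac{315}{8} \cdot 192 + 359 = 7560 + 359 = 7919$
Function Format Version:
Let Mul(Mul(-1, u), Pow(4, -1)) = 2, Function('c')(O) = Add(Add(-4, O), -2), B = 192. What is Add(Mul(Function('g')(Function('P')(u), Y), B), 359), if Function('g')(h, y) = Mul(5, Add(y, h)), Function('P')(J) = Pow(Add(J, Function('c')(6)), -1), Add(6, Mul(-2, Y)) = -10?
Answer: 7919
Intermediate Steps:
Y = 8 (Y = Add(3, Mul(Rational(-1, 2), -10)) = Add(3, 5) = 8)
Function('c')(O) = Add(-6, O)
u = -8 (u = Mul(-4, 2) = -8)
Function('P')(J) = Pow(J, -1) (Function('P')(J) = Pow(Add(J, Add(-6, 6)), -1) = Pow(Add(J, 0), -1) = Pow(J, -1))
Function('g')(h, y) = Add(Mul(5, h), Mul(5, y)) (Function('g')(h, y) = Mul(5, Add(h, y)) = Add(Mul(5, h), Mul(5, y)))
Add(Mul(Function('g')(Function('P')(u), Y), B), 359) = Add(Mul(Add(Mul(5, Pow(-8, -1)), Mul(5, 8)), 192), 359) = Add(Mul(Add(Mul(5, Rational(-1, 8)), 40), 192), 359) = Add(Mul(Add(Rational(-5, 8), 40), 192), 359) = Add(Mul(Rational(315, 8), 192), 359) = Add(7560, 359) = 7919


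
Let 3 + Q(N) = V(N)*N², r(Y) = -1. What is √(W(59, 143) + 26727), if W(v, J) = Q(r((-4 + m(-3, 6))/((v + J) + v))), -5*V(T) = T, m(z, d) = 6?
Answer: √668105/5 ≈ 163.48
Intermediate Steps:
V(T) = -T/5
Q(N) = -3 - N³/5 (Q(N) = -3 + (-N/5)*N² = -3 - N³/5)
W(v, J) = -14/5 (W(v, J) = -3 - ⅕*(-1)³ = -3 - ⅕*(-1) = -3 + ⅕ = -14/5)
√(W(59, 143) + 26727) = √(-14/5 + 26727) = √(133621/5) = √668105/5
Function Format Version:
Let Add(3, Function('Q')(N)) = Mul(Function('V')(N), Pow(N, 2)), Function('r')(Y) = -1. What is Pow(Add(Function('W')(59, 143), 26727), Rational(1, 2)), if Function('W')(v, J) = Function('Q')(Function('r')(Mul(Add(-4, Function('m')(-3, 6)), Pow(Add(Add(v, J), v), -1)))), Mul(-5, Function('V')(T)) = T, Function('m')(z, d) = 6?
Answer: Mul(Rational(1, 5), Pow(668105, Rational(1, 2))) ≈ 163.48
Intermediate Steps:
Function('V')(T) = Mul(Rational(-1, 5), T)
Function('Q')(N) = Add(-3, Mul(Rational(-1, 5), Pow(N, 3))) (Function('Q')(N) = Add(-3, Mul(Mul(Rational(-1, 5), N), Pow(N, 2))) = Add(-3, Mul(Rational(-1, 5), Pow(N, 3))))
Function('W')(v, J) = Rational(-14, 5) (Function('W')(v, J) = Add(-3, Mul(Rational(-1, 5), Pow(-1, 3))) = Add(-3, Mul(Rational(-1, 5), -1)) = Add(-3, Rational(1, 5)) = Rational(-14, 5))
Pow(Add(Function('W')(59, 143), 26727), Rational(1, 2)) = Pow(Add(Rational(-14, 5), 26727), Rational(1, 2)) = Pow(Rational(133621, 5), Rational(1, 2)) = Mul(Rational(1, 5), Pow(668105, Rational(1, 2)))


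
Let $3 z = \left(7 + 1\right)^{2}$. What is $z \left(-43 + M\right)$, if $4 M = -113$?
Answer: $-1520$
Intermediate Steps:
$M = - \frac{113}{4}$ ($M = \frac{1}{4} \left(-113\right) = - \frac{113}{4} \approx -28.25$)
$z = \frac{64}{3}$ ($z = \frac{\left(7 + 1\right)^{2}}{3} = \frac{8^{2}}{3} = \frac{1}{3} \cdot 64 = \frac{64}{3} \approx 21.333$)
$z \left(-43 + M\right) = \frac{64 \left(-43 - \frac{113}{4}\right)}{3} = \frac{64}{3} \left(- \frac{285}{4}\right) = -1520$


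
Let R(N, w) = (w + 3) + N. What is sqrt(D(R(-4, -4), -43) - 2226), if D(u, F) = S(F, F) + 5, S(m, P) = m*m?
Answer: 2*I*sqrt(93) ≈ 19.287*I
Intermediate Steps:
S(m, P) = m**2
R(N, w) = 3 + N + w (R(N, w) = (3 + w) + N = 3 + N + w)
D(u, F) = 5 + F**2 (D(u, F) = F**2 + 5 = 5 + F**2)
sqrt(D(R(-4, -4), -43) - 2226) = sqrt((5 + (-43)**2) - 2226) = sqrt((5 + 1849) - 2226) = sqrt(1854 - 2226) = sqrt(-372) = 2*I*sqrt(93)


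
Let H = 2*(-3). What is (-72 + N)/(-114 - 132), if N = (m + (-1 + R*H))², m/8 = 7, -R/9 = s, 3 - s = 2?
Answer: -11809/246 ≈ -48.004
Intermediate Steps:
s = 1 (s = 3 - 1*2 = 3 - 2 = 1)
R = -9 (R = -9*1 = -9)
H = -6
m = 56 (m = 8*7 = 56)
N = 11881 (N = (56 + (-1 - 9*(-6)))² = (56 + (-1 + 54))² = (56 + 53)² = 109² = 11881)
(-72 + N)/(-114 - 132) = (-72 + 11881)/(-114 - 132) = 11809/(-246) = 11809*(-1/246) = -11809/246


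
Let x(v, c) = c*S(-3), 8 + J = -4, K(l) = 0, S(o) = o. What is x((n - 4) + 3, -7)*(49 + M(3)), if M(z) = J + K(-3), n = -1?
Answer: 777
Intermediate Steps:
J = -12 (J = -8 - 4 = -12)
x(v, c) = -3*c (x(v, c) = c*(-3) = -3*c)
M(z) = -12 (M(z) = -12 + 0 = -12)
x((n - 4) + 3, -7)*(49 + M(3)) = (-3*(-7))*(49 - 12) = 21*37 = 777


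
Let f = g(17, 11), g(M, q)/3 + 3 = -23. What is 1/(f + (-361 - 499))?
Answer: -1/938 ≈ -0.0010661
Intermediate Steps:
g(M, q) = -78 (g(M, q) = -9 + 3*(-23) = -9 - 69 = -78)
f = -78
1/(f + (-361 - 499)) = 1/(-78 + (-361 - 499)) = 1/(-78 - 860) = 1/(-938) = -1/938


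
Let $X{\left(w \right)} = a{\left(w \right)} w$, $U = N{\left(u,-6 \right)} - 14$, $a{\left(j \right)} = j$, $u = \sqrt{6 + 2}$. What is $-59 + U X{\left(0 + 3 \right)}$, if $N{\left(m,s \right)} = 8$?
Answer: $-113$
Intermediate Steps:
$u = 2 \sqrt{2}$ ($u = \sqrt{8} = 2 \sqrt{2} \approx 2.8284$)
$U = -6$ ($U = 8 - 14 = -6$)
$X{\left(w \right)} = w^{2}$ ($X{\left(w \right)} = w w = w^{2}$)
$-59 + U X{\left(0 + 3 \right)} = -59 - 6 \left(0 + 3\right)^{2} = -59 - 6 \cdot 3^{2} = -59 - 54 = -113$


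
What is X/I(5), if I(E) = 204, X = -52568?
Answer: -13142/51 ≈ -257.69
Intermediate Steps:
X/I(5) = -52568/204 = -52568*1/204 = -13142/51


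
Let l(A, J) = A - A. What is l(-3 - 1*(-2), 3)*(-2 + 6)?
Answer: 0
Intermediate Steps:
l(A, J) = 0
l(-3 - 1*(-2), 3)*(-2 + 6) = 0*(-2 + 6) = 0*4 = 0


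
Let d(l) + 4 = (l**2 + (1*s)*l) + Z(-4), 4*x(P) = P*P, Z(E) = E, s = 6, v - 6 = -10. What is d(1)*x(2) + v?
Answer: -5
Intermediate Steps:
v = -4 (v = 6 - 10 = -4)
x(P) = P**2/4 (x(P) = (P*P)/4 = P**2/4)
d(l) = -8 + l**2 + 6*l (d(l) = -4 + ((l**2 + (1*6)*l) - 4) = -4 + ((l**2 + 6*l) - 4) = -4 + (-4 + l**2 + 6*l) = -8 + l**2 + 6*l)
d(1)*x(2) + v = (-8 + 1**2 + 6*1)*((1/4)*2**2) - 4 = (-8 + 1 + 6)*((1/4)*4) - 4 = -1*1 - 4 = -1 - 4 = -5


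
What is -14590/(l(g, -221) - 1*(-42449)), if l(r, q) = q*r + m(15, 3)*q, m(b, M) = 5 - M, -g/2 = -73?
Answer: -14590/9741 ≈ -1.4978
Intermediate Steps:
g = 146 (g = -2*(-73) = 146)
l(r, q) = 2*q + q*r (l(r, q) = q*r + (5 - 1*3)*q = q*r + (5 - 3)*q = q*r + 2*q = 2*q + q*r)
-14590/(l(g, -221) - 1*(-42449)) = -14590/(-221*(2 + 146) - 1*(-42449)) = -14590/(-221*148 + 42449) = -14590/(-32708 + 42449) = -14590/9741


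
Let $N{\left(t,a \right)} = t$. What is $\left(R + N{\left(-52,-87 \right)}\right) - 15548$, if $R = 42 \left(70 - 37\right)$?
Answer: $-14214$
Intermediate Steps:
$R = 1386$ ($R = 42 \cdot 33 = 1386$)
$\left(R + N{\left(-52,-87 \right)}\right) - 15548 = \left(1386 - 52\right) - 15548 = 1334 - 15548 = -14214$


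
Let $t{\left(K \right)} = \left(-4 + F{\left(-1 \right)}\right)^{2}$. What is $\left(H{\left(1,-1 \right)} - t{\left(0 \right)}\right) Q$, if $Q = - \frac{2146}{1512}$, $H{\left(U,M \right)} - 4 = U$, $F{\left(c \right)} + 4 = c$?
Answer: $\frac{20387}{189} \approx 107.87$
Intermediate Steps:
$F{\left(c \right)} = -4 + c$
$t{\left(K \right)} = 81$ ($t{\left(K \right)} = \left(-4 - 5\right)^{2} = \left(-9\right)^{2} = 81$)
$H{\left(U,M \right)} = 4 + U$
$Q = - \frac{1073}{756}$ ($Q = \left(-2146\right) \frac{1}{1512} = - \frac{1073}{756} \approx -1.4193$)
$\left(H{\left(1,-1 \right)} - t{\left(0 \right)}\right) Q = \left(\left(4 + 1\right) - 81\right) \left(- \frac{1073}{756}\right) = \left(5 - 81\right) \left(- \frac{1073}{756}\right) = \left(-76\right) \left(- \frac{1073}{756}\right) = \frac{20387}{189}$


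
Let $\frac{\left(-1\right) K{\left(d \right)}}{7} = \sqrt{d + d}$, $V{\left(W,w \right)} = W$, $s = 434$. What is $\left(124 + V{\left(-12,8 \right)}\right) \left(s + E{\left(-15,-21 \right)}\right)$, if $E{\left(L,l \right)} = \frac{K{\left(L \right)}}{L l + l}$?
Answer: $48608 - \frac{8 i \sqrt{30}}{3} \approx 48608.0 - 14.606 i$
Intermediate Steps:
$K{\left(d \right)} = - 7 \sqrt{2} \sqrt{d}$ ($K{\left(d \right)} = - 7 \sqrt{d + d} = - 7 \sqrt{2 d} = - 7 \sqrt{2} \sqrt{d}$)
$E{\left(L,l \right)} = - \frac{7 \sqrt{2} \sqrt{L}}{l + L l}$ ($E{\left(L,l \right)} = \frac{\left(-7\right) \sqrt{2} \sqrt{L}}{L l + l} = \frac{\left(-7\right) \sqrt{2} \sqrt{L}}{l + L l} = - \frac{7 \sqrt{2} \sqrt{L}}{l + L l}$)
$\left(124 + V{\left(-12,8 \right)}\right) \left(s + E{\left(-15,-21 \right)}\right) = \left(124 - 12\right) \left(434 - \frac{7 \sqrt{2} \sqrt{-15}}{\left(-21\right) \left(1 - 15\right)}\right) = 112 \left(434 - 7 \sqrt{2} i \sqrt{15} \left(- \frac{1}{21}\right) \frac{1}{-14}\right) = 112 \left(434 - 7 \sqrt{2} i \sqrt{15} \left(- \frac{1}{21}\right) \left(- \frac{1}{14}\right)\right) = 112 \left(434 - \frac{i \sqrt{30}}{42}\right) = 48608 - \frac{8 i \sqrt{30}}{3}$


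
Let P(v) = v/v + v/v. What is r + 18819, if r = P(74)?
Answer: 18821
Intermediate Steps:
P(v) = 2 (P(v) = 1 + 1 = 2)
r = 2
r + 18819 = 2 + 18819 = 18821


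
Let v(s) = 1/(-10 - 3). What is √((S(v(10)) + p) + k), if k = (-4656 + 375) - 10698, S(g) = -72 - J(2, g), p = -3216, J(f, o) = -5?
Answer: I*√18262 ≈ 135.14*I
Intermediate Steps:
v(s) = -1/13 (v(s) = 1/(-13) = -1/13)
S(g) = -67 (S(g) = -72 - 1*(-5) = -72 + 5 = -67)
k = -14979 (k = -4281 - 10698 = -14979)
√((S(v(10)) + p) + k) = √((-67 - 3216) - 14979) = √(-3283 - 14979) = √(-18262) = I*√18262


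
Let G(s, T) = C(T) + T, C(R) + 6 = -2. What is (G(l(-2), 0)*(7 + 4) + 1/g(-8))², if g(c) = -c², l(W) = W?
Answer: 31730689/4096 ≈ 7746.8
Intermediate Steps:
C(R) = -8 (C(R) = -6 - 2 = -8)
G(s, T) = -8 + T
(G(l(-2), 0)*(7 + 4) + 1/g(-8))² = ((-8 + 0)*(7 + 4) + 1/(-1*(-8)²))² = (-8*11 + 1/(-1*64))² = (-88 + 1/(-64))² = (-88 - 1/64)² = (-5633/64)² = 31730689/4096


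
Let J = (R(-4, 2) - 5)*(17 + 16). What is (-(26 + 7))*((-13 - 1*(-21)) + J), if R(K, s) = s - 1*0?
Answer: 3003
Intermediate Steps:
R(K, s) = s (R(K, s) = s + 0 = s)
J = -99 (J = (2 - 5)*(17 + 16) = -3*33 = -99)
(-(26 + 7))*((-13 - 1*(-21)) + J) = (-(26 + 7))*((-13 - 1*(-21)) - 99) = (-1*33)*((-13 + 21) - 99) = -33*(8 - 99) = -33*(-91) = 3003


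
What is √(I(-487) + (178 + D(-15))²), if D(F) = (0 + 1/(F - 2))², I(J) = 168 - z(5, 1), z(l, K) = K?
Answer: 4*√166270641/289 ≈ 178.47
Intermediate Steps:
I(J) = 167 (I(J) = 168 - 1*1 = 168 - 1 = 167)
D(F) = (-2 + F)⁻² (D(F) = (0 + 1/(-2 + F))² = (1/(-2 + F))² = (-2 + F)⁻²)
√(I(-487) + (178 + D(-15))²) = √(167 + (178 + (-2 - 15)⁻²)²) = √(167 + (178 + (-17)⁻²)²) = √(167 + (178 + 1/289)²) = √(167 + (51443/289)²) = √(167 + 2646382249/83521) = √(2660330256/83521) = 4*√166270641/289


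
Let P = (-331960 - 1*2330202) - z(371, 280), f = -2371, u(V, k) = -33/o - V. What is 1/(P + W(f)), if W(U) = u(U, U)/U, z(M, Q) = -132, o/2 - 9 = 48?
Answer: -90098/239843669027 ≈ -3.7565e-7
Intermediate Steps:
o = 114 (o = 18 + 2*48 = 18 + 96 = 114)
u(V, k) = -11/38 - V (u(V, k) = -33/114 - V = -33*1/114 - V = -11/38 - V)
W(U) = (-11/38 - U)/U
P = -2662030 (P = (-331960 - 1*2330202) - 1*(-132) = (-331960 - 2330202) + 132 = -2662162 + 132 = -2662030)
1/(P + W(f)) = 1/(-2662030 + (-11/38 - 1*(-2371))/(-2371)) = 1/(-2662030 - (-11/38 + 2371)/2371) = 1/(-2662030 - 1/2371*90087/38) = 1/(-2662030 - 90087/90098) = 1/(-239843669027/90098) = -90098/239843669027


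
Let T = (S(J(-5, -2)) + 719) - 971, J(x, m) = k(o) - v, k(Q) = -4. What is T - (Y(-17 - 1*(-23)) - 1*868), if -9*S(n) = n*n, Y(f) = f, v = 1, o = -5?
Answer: 5465/9 ≈ 607.22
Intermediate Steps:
J(x, m) = -5 (J(x, m) = -4 - 1*1 = -4 - 1 = -5)
S(n) = -n**2/9 (S(n) = -n*n/9 = -n**2/9)
T = -2293/9 (T = (-1/9*(-5)**2 + 719) - 971 = (-1/9*25 + 719) - 971 = (-25/9 + 719) - 971 = 6446/9 - 971 = -2293/9 ≈ -254.78)
T - (Y(-17 - 1*(-23)) - 1*868) = -2293/9 - ((-17 - 1*(-23)) - 1*868) = -2293/9 - ((-17 + 23) - 868) = -2293/9 - (6 - 868) = -2293/9 - 1*(-862) = -2293/9 + 862 = 5465/9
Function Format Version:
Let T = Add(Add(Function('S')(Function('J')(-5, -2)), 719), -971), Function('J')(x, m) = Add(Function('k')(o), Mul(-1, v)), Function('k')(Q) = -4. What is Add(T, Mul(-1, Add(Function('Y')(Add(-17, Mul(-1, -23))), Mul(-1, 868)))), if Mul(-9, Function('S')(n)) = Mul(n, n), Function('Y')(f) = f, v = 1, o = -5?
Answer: Rational(5465, 9) ≈ 607.22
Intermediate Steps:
Function('J')(x, m) = -5 (Function('J')(x, m) = Add(-4, Mul(-1, 1)) = Add(-4, -1) = -5)
Function('S')(n) = Mul(Rational(-1, 9), Pow(n, 2)) (Function('S')(n) = Mul(Rational(-1, 9), Mul(n, n)) = Mul(Rational(-1, 9), Pow(n, 2)))
T = Rational(-2293, 9) (T = Add(Add(Mul(Rational(-1, 9), Pow(-5, 2)), 719), -971) = Add(Add(Mul(Rational(-1, 9), 25), 719), -971) = Add(Add(Rational(-25, 9), 719), -971) = Add(Rational(6446, 9), -971) = Rational(-2293, 9) ≈ -254.78)
Add(T, Mul(-1, Add(Function('Y')(Add(-17, Mul(-1, -23))), Mul(-1, 868)))) = Add(Rational(-2293, 9), Mul(-1, Add(Add(-17, Mul(-1, -23)), Mul(-1, 868)))) = Add(Rational(-2293, 9), Mul(-1, Add(Add(-17, 23), -868))) = Add(Rational(-2293, 9), Mul(-1, Add(6, -868))) = Add(Rational(-2293, 9), Mul(-1, -862)) = Add(Rational(-2293, 9), 862) = Rational(5465, 9)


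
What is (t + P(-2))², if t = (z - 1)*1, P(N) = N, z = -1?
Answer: 16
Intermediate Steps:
t = -2 (t = (-1 - 1)*1 = -2*1 = -2)
(t + P(-2))² = (-2 - 2)² = (-4)² = 16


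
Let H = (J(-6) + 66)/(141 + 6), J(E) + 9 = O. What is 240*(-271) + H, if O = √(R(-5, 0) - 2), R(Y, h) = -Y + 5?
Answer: -3186941/49 + 2*√2/147 ≈ -65040.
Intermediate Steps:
R(Y, h) = 5 - Y
O = 2*√2 (O = √((5 - 1*(-5)) - 2) = √((5 + 5) - 2) = √(10 - 2) = √8 = 2*√2 ≈ 2.8284)
J(E) = -9 + 2*√2
H = 19/49 + 2*√2/147 (H = ((-9 + 2*√2) + 66)/(141 + 6) = (57 + 2*√2)/147 = (57 + 2*√2)*(1/147) = 19/49 + 2*√2/147 ≈ 0.40700)
240*(-271) + H = 240*(-271) + (19/49 + 2*√2/147) = -65040 + (19/49 + 2*√2/147) = -3186941/49 + 2*√2/147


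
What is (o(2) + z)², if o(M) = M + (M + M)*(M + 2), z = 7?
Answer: 625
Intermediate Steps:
o(M) = M + 2*M*(2 + M) (o(M) = M + (2*M)*(2 + M) = M + 2*M*(2 + M))
(o(2) + z)² = (2*(5 + 2*2) + 7)² = (2*(5 + 4) + 7)² = (2*9 + 7)² = (18 + 7)² = 25² = 625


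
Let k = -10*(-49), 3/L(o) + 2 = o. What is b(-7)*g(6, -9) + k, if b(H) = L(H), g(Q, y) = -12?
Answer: 494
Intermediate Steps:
L(o) = 3/(-2 + o)
b(H) = 3/(-2 + H)
k = 490
b(-7)*g(6, -9) + k = (3/(-2 - 7))*(-12) + 490 = (3/(-9))*(-12) + 490 = (3*(-1/9))*(-12) + 490 = -1/3*(-12) + 490 = 4 + 490 = 494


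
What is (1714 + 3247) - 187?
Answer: 4774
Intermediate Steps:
(1714 + 3247) - 187 = 4961 - 187 = 4774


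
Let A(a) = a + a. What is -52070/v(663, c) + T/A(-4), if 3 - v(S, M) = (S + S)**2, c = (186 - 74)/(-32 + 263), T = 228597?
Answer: -401935516421/14066184 ≈ -28575.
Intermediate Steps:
A(a) = 2*a
c = 16/33 (c = 112/231 = 112*(1/231) = 16/33 ≈ 0.48485)
v(S, M) = 3 - 4*S**2 (v(S, M) = 3 - (S + S)**2 = 3 - (2*S)**2 = 3 - 4*S**2)
-52070/v(663, c) + T/A(-4) = -52070/(3 - 4*663**2) + 228597/((2*(-4))) = -52070/(3 - 4*439569) + 228597/(-8) = -52070/(3 - 1758276) + 228597*(-1/8) = -52070/(-1758273) - 228597/8 = -52070*(-1/1758273) - 228597/8 = 52070/1758273 - 228597/8 = -401935516421/14066184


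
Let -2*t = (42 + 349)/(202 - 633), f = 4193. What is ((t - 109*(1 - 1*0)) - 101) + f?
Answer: 3433737/862 ≈ 3983.5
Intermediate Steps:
t = 391/862 (t = -(42 + 349)/(2*(202 - 633)) = -391/(2*(-431)) = -391*(-1)/(2*431) = -½*(-391/431) = 391/862 ≈ 0.45360)
((t - 109*(1 - 1*0)) - 101) + f = ((391/862 - 109*(1 - 1*0)) - 101) + 4193 = ((391/862 - 109*(1 + 0)) - 101) + 4193 = ((391/862 - 109*1) - 101) + 4193 = ((391/862 - 109) - 101) + 4193 = (-93567/862 - 101) + 4193 = -180629/862 + 4193 = 3433737/862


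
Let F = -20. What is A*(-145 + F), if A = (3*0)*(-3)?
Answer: 0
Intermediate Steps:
A = 0 (A = 0*(-3) = 0)
A*(-145 + F) = 0*(-145 - 20) = 0*(-165) = 0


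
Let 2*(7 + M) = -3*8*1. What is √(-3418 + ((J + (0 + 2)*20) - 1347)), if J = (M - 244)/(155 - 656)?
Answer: I*√1185847962/501 ≈ 68.735*I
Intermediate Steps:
M = -19 (M = -7 + (-3*8*1)/2 = -7 + (-24*1)/2 = -7 + (½)*(-24) = -7 - 12 = -19)
J = 263/501 (J = (-19 - 244)/(155 - 656) = -263/(-501) = -263*(-1/501) = 263/501 ≈ 0.52495)
√(-3418 + ((J + (0 + 2)*20) - 1347)) = √(-3418 + ((263/501 + (0 + 2)*20) - 1347)) = √(-3418 + ((263/501 + 2*20) - 1347)) = √(-3418 + ((263/501 + 40) - 1347)) = √(-3418 + (20303/501 - 1347)) = √(-3418 - 654544/501) = √(-2366962/501) = I*√1185847962/501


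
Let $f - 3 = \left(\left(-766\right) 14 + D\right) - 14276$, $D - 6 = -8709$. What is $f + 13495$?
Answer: $-20205$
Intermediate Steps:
$D = -8703$ ($D = 6 - 8709 = -8703$)
$f = -33700$ ($f = 3 - 33703 = -33700$)
$f + 13495 = -33700 + 13495 = -20205$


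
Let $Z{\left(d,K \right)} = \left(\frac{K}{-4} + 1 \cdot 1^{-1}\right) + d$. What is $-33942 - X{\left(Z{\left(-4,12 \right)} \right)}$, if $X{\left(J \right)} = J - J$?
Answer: $-33942$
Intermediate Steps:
$Z{\left(d,K \right)} = 1 + d - \frac{K}{4}$ ($Z{\left(d,K \right)} = \left(K \left(- \frac{1}{4}\right) + 1 \cdot 1\right) + d = \left(- \frac{K}{4} + 1\right) + d = \left(1 - \frac{K}{4}\right) + d = 1 + d - \frac{K}{4}$)
$X{\left(J \right)} = 0$
$-33942 - X{\left(Z{\left(-4,12 \right)} \right)} = -33942 - 0 = -33942 + 0 = -33942$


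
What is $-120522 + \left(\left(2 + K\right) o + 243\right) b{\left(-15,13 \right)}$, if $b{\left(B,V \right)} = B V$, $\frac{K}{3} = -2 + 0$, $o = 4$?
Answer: $-164787$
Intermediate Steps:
$K = -6$ ($K = 3 \left(-2 + 0\right) = 3 \left(-2\right) = -6$)
$-120522 + \left(\left(2 + K\right) o + 243\right) b{\left(-15,13 \right)} = -120522 + \left(\left(2 - 6\right) 4 + 243\right) \left(\left(-15\right) 13\right) = -120522 + \left(\left(-4\right) 4 + 243\right) \left(-195\right) = -120522 + \left(-16 + 243\right) \left(-195\right) = -120522 + 227 \left(-195\right) = -120522 - 44265 = -164787$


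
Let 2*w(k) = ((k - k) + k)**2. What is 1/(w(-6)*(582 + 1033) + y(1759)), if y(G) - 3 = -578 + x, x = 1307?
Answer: 1/29802 ≈ 3.3555e-5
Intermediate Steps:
w(k) = k**2/2 (w(k) = ((k - k) + k)**2/2 = (0 + k)**2/2 = k**2/2)
y(G) = 732 (y(G) = 3 + (-578 + 1307) = 3 + 729 = 732)
1/(w(-6)*(582 + 1033) + y(1759)) = 1/(((1/2)*(-6)**2)*(582 + 1033) + 732) = 1/(((1/2)*36)*1615 + 732) = 1/(18*1615 + 732) = 1/(29070 + 732) = 1/29802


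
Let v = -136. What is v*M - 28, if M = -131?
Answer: 17788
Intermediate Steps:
v*M - 28 = -136*(-131) - 28 = 17816 - 28 = 17788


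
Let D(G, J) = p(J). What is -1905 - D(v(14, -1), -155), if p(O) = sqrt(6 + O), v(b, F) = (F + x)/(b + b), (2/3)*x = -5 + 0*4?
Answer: -1905 - I*sqrt(149) ≈ -1905.0 - 12.207*I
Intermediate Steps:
x = -15/2 (x = 3*(-5 + 0*4)/2 = 3*(-5 + 0)/2 = (3/2)*(-5) = -15/2 ≈ -7.5000)
v(b, F) = (-15/2 + F)/(2*b) (v(b, F) = (F - 15/2)/(b + b) = (-15/2 + F)/((2*b)) = (-15/2 + F)*(1/(2*b)) = (-15/2 + F)/(2*b))
D(G, J) = sqrt(6 + J)
-1905 - D(v(14, -1), -155) = -1905 - sqrt(6 - 155) = -1905 - sqrt(-149) = -1905 - I*sqrt(149)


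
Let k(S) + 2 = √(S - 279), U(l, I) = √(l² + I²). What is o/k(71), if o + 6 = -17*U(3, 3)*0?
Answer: 3/53 + 6*I*√13/53 ≈ 0.056604 + 0.40818*I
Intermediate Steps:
U(l, I) = √(I² + l²)
k(S) = -2 + √(-279 + S) (k(S) = -2 + √(S - 279) = -2 + √(-279 + S))
o = -6 (o = -6 - 17*√(3² + 3²)*0 = -6 - 17*√(9 + 9)*0 = -6 - 51*√2*0 = -6 + 0 = -6)
o/k(71) = -6/(-2 + √(-279 + 71)) = -6/(-2 + √(-208)) = -6/(-2 + 4*I*√13)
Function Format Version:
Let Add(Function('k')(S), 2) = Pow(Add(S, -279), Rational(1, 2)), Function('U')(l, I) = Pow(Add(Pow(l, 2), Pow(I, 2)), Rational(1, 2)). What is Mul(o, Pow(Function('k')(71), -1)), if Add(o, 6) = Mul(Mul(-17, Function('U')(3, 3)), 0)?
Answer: Add(Rational(3, 53), Mul(Rational(6, 53), I, Pow(13, Rational(1, 2)))) ≈ Add(0.056604, Mul(0.40818, I))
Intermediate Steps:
Function('U')(l, I) = Pow(Add(Pow(I, 2), Pow(l, 2)), Rational(1, 2))
Function('k')(S) = Add(-2, Pow(Add(-279, S), Rational(1, 2))) (Function('k')(S) = Add(-2, Pow(Add(S, -279), Rational(1, 2))) = Add(-2, Pow(Add(-279, S), Rational(1, 2))))
o = -6 (o = Add(-6, Mul(Mul(-17, Pow(Add(Pow(3, 2), Pow(3, 2)), Rational(1, 2))), 0)) = Add(-6, Mul(Mul(-17, Pow(Add(9, 9), Rational(1, 2))), 0)) = Add(-6, Mul(Mul(-17, Pow(18, Rational(1, 2))), 0)) = Add(-6, Mul(Mul(-17, Mul(3, Pow(2, Rational(1, 2)))), 0)) = Add(-6, Mul(Mul(-51, Pow(2, Rational(1, 2))), 0)) = Add(-6, 0) = -6)
Mul(o, Pow(Function('k')(71), -1)) = Mul(-6, Pow(Add(-2, Pow(Add(-279, 71), Rational(1, 2))), -1)) = Mul(-6, Pow(Add(-2, Pow(-208, Rational(1, 2))), -1)) = Mul(-6, Pow(Add(-2, Mul(4, I, Pow(13, Rational(1, 2)))), -1))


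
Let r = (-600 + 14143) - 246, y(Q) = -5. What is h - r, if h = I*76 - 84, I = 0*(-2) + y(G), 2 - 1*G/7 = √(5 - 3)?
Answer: -13761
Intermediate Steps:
G = 14 - 7*√2 (G = 14 - 7*√(5 - 3) = 14 - 7*√2 ≈ 4.1005)
I = -5 (I = 0*(-2) - 5 = 0 - 5 = -5)
r = 13297 (r = 13543 - 246 = 13297)
h = -464 (h = -5*76 - 84 = -380 - 84 = -464)
h - r = -464 - 1*13297 = -464 - 13297 = -13761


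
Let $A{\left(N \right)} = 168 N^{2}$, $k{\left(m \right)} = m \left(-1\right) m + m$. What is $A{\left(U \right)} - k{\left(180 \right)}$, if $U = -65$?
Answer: $742020$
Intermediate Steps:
$k{\left(m \right)} = m - m^{2}$ ($k{\left(m \right)} = - m m + m = - m^{2} + m = m - m^{2}$)
$A{\left(U \right)} - k{\left(180 \right)} = 168 \left(-65\right)^{2} - 180 \left(1 - 180\right) = 168 \cdot 4225 - 180 \left(1 - 180\right) = 709800 - 180 \left(-179\right) = 709800 - -32220 = 709800 + 32220 = 742020$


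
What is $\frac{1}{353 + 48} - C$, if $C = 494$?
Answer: $- \frac{198093}{401} \approx -494.0$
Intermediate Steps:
$\frac{1}{353 + 48} - C = \frac{1}{353 + 48} - 494 = \frac{1}{401} - 494 = - \frac{198093}{401}$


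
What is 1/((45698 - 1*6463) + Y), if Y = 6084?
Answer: 1/45319 ≈ 2.2066e-5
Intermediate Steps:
1/((45698 - 1*6463) + Y) = 1/((45698 - 1*6463) + 6084) = 1/((45698 - 6463) + 6084) = 1/(39235 + 6084) = 1/45319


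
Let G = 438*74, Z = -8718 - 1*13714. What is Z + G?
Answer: 9980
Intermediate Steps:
Z = -22432 (Z = -8718 - 13714 = -22432)
G = 32412
Z + G = -22432 + 32412 = 9980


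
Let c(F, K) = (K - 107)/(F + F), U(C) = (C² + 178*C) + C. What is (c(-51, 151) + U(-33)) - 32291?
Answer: -1892581/51 ≈ -37109.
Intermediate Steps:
U(C) = C² + 179*C
c(F, K) = (-107 + K)/(2*F) (c(F, K) = (-107 + K)/((2*F)) = (-107 + K)*(1/(2*F)) = (-107 + K)/(2*F))
(c(-51, 151) + U(-33)) - 32291 = ((½)*(-107 + 151)/(-51) - 33*(179 - 33)) - 32291 = ((½)*(-1/51)*44 - 33*146) - 32291 = (-22/51 - 4818) - 32291 = -245740/51 - 32291 = -1892581/51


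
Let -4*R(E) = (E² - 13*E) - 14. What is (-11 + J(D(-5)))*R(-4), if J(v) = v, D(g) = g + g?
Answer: 567/2 ≈ 283.50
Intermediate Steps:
D(g) = 2*g
R(E) = 7/2 - E²/4 + 13*E/4 (R(E) = -((E² - 13*E) - 14)/4 = -(-14 + E² - 13*E)/4 = 7/2 - E²/4 + 13*E/4)
(-11 + J(D(-5)))*R(-4) = (-11 + 2*(-5))*(7/2 - ¼*(-4)² + (13/4)*(-4)) = (-11 - 10)*(7/2 - ¼*16 - 13) = -21*(7/2 - 4 - 13) = -21*(-27/2) = 567/2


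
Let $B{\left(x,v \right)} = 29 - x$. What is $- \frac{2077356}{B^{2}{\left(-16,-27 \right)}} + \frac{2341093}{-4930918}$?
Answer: $- \frac{3416004268711}{3328369650} \approx -1026.3$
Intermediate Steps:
$- \frac{2077356}{B^{2}{\left(-16,-27 \right)}} + \frac{2341093}{-4930918} = - \frac{2077356}{\left(29 - -16\right)^{2}} + \frac{2341093}{-4930918} = - \frac{2077356}{\left(29 + 16\right)^{2}} + 2341093 \left(- \frac{1}{4930918}\right) = - \frac{2077356}{45^{2}} - \frac{2341093}{4930918} = - \frac{2077356}{2025} - \frac{2341093}{4930918} = \left(-2077356\right) \frac{1}{2025} - \frac{2341093}{4930918} = - \frac{692452}{675} - \frac{2341093}{4930918} = - \frac{3416004268711}{3328369650}$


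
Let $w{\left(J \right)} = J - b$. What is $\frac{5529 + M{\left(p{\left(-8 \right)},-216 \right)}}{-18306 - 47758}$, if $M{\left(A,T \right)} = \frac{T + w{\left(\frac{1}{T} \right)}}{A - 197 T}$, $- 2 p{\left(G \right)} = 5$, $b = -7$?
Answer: $- \frac{50815290923}{607173876288} \approx -0.083691$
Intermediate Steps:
$w{\left(J \right)} = 7 + J$ ($w{\left(J \right)} = J - -7 = J + 7 = 7 + J$)
$p{\left(G \right)} = - \frac{5}{2}$ ($p{\left(G \right)} = \left(- \frac{1}{2}\right) 5 = - \frac{5}{2}$)
$M{\left(A,T \right)} = \frac{7 + T + \frac{1}{T}}{A - 197 T}$ ($M{\left(A,T \right)} = \frac{T + \left(7 + \frac{1}{T}\right)}{A - 197 T} = \frac{7 + T + \frac{1}{T}}{A - 197 T}$)
$\frac{5529 + M{\left(p{\left(-8 \right)},-216 \right)}}{-18306 - 47758} = \frac{5529 + \frac{1 - 216 \left(7 - 216\right)}{\left(-216\right) \left(- \frac{5}{2} - -42552\right)}}{-18306 - 47758} = \frac{5529 - \frac{1 - -45144}{216 \left(- \frac{5}{2} + 42552\right)}}{-66064} = \left(5529 - \frac{1 + 45144}{216 \cdot \frac{85099}{2}}\right) \left(- \frac{1}{66064}\right) = \left(5529 - \frac{1}{9190692} \cdot 45145\right) \left(- \frac{1}{66064}\right) = \left(5529 - \frac{45145}{9190692}\right) \left(- \frac{1}{66064}\right) = \frac{50815290923}{9190692} \left(- \frac{1}{66064}\right) = - \frac{50815290923}{607173876288}$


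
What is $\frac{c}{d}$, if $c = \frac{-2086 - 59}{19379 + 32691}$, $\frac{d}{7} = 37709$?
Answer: $- \frac{429}{2748910682} \approx -1.5606 \cdot 10^{-7}$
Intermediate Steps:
$d = 263963$ ($d = 7 \cdot 37709 = 263963$)
$c = - \frac{429}{10414}$ ($c = - \frac{2145}{52070} = \left(-2145\right) \frac{1}{52070} = - \frac{429}{10414} \approx -0.041195$)
$\frac{c}{d} = - \frac{429}{10414 \cdot 263963} = \left(- \frac{429}{10414}\right) \frac{1}{263963} = - \frac{429}{2748910682}$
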